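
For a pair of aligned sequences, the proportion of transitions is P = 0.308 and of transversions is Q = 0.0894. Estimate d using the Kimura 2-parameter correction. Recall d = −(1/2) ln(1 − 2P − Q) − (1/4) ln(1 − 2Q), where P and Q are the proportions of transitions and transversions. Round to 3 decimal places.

Under the Kimura two-parameter model, d = −½ ln(1 − 2P − Q) − ¼ ln(1 − 2Q).
1 − 2P − Q = 0.2946, giving −½ ln(0.2946) = 0.611068.
1 − 2Q = 0.8212, giving −¼ ln(0.8212) = 0.049247.
d = 0.611068 + 0.049247 = 0.660315.

0.660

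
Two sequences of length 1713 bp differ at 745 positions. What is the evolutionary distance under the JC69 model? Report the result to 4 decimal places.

p = 745/1713 ≈ 0.43491.
d = −(3/4) ln(1 − 4p/3) = −0.75 ln(1 − 0.57988) = −0.75 ln(0.42012)
  = −0.75 × (-0.867215) = 0.650411 substitutions/site.

0.6504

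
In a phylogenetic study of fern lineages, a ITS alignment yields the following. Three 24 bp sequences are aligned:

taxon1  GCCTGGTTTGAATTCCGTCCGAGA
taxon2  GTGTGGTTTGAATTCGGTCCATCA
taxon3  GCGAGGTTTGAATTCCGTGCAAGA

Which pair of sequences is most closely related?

taxon1 and taxon3

taxon1–taxon2: 6/24 differ, p = 0.250, d = 0.304.
taxon1–taxon3: 4/24 differ, p = 0.167, d = 0.188.
taxon2–taxon3: 6/24 differ, p = 0.250, d = 0.304.
The smallest distance is between taxon1 and taxon3.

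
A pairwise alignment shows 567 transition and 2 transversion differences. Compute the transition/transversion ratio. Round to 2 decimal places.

283.50

R = 567/2 = 283.50.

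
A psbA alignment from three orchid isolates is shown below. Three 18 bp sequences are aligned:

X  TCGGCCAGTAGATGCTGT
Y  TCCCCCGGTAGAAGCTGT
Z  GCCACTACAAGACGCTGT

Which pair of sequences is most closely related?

X–Y: 4/18 differ, p = 0.222, d = 0.264.
X–Z: 7/18 differ, p = 0.389, d = 0.548.
Y–Z: 7/18 differ, p = 0.389, d = 0.548.
The smallest distance is between X and Y.

X and Y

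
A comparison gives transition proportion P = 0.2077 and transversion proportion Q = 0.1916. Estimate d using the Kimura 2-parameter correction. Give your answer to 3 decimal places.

Under the Kimura two-parameter model, d = −½ ln(1 − 2P − Q) − ¼ ln(1 − 2Q).
1 − 2P − Q = 0.393, giving −½ ln(0.393) = 0.466973.
1 − 2Q = 0.6168, giving −¼ ln(0.6168) = 0.120803.
d = 0.466973 + 0.120803 = 0.587776.

0.588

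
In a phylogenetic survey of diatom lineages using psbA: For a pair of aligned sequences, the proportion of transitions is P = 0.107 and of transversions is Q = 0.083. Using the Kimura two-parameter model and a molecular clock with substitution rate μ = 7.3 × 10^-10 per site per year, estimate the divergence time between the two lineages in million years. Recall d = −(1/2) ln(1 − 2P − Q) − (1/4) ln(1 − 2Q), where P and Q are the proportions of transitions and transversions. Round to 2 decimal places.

Under the Kimura two-parameter model, d = −½ ln(1 − 2P − Q) − ¼ ln(1 − 2Q).
1 − 2P − Q = 0.703, giving −½ ln(0.703) = 0.176199.
1 − 2Q = 0.834, giving −¼ ln(0.834) = 0.045380.
d = 0.176199 + 0.045380 = 0.221579.
Under a molecular clock d = 2μt, so t = d/(2μ) = 0.221579 / (2 × 7.3 × 10^-10) = 151.77 million years.

151.77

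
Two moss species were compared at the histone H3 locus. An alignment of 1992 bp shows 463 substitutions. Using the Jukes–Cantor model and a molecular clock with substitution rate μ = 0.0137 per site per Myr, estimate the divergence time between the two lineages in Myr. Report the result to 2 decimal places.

10.15

p = 463/1992 ≈ 0.23243.
d = −(3/4) ln(1 − 4p/3) = −0.75 ln(1 − 0.309907) = −0.75 ln(0.690093)
  = −0.75 × (-0.370929) = 0.278197 substitutions/site.
Under a molecular clock d = 2μt, so t = d/(2μ) = 0.278197 / (2 × 0.0137) = 10.15 Myr.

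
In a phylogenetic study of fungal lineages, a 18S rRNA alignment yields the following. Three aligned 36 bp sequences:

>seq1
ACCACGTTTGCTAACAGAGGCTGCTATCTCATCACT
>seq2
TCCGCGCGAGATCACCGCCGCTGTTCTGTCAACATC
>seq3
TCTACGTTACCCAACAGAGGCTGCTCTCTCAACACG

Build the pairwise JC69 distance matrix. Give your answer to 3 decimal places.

d(seq1,seq2) = 0.673, d(seq1,seq3) = 0.264, d(seq2,seq3) = 0.608

seq1–seq2: 16/36 sites differ → p ≈ 0.444444, d = −0.75 ln(1 − 0.592592) = 0.673455 ≈ 0.673.
seq1–seq3: 8/36 sites differ → p ≈ 0.222222, d = −0.75 ln(1 − 0.296296) = 0.263548 ≈ 0.264.
seq2–seq3: 15/36 sites differ → p ≈ 0.416667, d = −0.75 ln(1 − 0.555556) = 0.608198 ≈ 0.608.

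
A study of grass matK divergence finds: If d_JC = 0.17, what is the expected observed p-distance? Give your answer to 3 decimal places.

0.152

p = (3/4)(1 − e^(−4d/3)) = 0.75 × (1 − e^(-0.226667)) = 0.75 × (1 − 0.797186) = 0.152111.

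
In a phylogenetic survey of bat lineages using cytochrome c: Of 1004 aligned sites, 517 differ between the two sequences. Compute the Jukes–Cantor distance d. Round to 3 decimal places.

p = 517/1004 ≈ 0.51494.
d = −(3/4) ln(1 − 4p/3) = −0.75 ln(1 − 0.686587) = −0.75 ln(0.313413)
  = −0.75 × (-1.160233) = 0.870175 substitutions/site.

0.870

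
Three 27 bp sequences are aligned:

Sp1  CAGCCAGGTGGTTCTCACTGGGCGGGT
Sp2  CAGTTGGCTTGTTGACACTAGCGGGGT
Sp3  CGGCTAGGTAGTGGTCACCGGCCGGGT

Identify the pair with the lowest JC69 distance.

Sp1–Sp2: 10/27 differ, p = 0.370, d = 0.511.
Sp1–Sp3: 7/27 differ, p = 0.259, d = 0.318.
Sp2–Sp3: 10/27 differ, p = 0.370, d = 0.511.
The smallest distance is between Sp1 and Sp3.

Sp1 and Sp3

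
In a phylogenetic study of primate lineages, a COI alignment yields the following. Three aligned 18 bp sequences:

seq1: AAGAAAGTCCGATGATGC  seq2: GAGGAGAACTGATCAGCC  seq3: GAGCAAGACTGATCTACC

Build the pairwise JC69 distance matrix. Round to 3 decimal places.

seq1–seq2: 9/18 sites differ → p = 0.5, d = −0.75 ln(1 − 0.666667) = 0.823960 ≈ 0.824.
seq1–seq3: 8/18 sites differ → p ≈ 0.444444, d = −0.75 ln(1 − 0.592592) = 0.673455 ≈ 0.673.
seq2–seq3: 5/18 sites differ → p ≈ 0.277778, d = −0.75 ln(1 − 0.370371) = 0.346968 ≈ 0.347.

d(seq1,seq2) = 0.824, d(seq1,seq3) = 0.673, d(seq2,seq3) = 0.347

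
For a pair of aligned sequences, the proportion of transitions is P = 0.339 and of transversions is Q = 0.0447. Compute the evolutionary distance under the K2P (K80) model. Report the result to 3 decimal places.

Under the Kimura two-parameter model, d = −½ ln(1 − 2P − Q) − ¼ ln(1 − 2Q).
1 − 2P − Q = 0.2773, giving −½ ln(0.2773) = 0.641328.
1 − 2Q = 0.9106, giving −¼ ln(0.9106) = 0.023413.
d = 0.641328 + 0.023413 = 0.664741.

0.665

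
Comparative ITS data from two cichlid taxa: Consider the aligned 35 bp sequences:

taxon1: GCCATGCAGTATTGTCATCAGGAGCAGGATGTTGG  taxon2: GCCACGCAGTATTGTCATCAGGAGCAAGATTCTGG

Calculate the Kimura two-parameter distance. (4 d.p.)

0.1263

Of 35 sites, 3 differences are transitions and 1 are transversions, so P = 3/35 ≈ 0.085714 and Q = 1/35 ≈ 0.028571.
Under the Kimura two-parameter model, d = −½ ln(1 − 2P − Q) − ¼ ln(1 − 2Q).
1 − 2P − Q = 0.800001, giving −½ ln(0.800001) = 0.111571.
1 − 2Q = 0.942858, giving −¼ ln(0.942858) = 0.014710.
d = 0.111571 + 0.014710 = 0.126281.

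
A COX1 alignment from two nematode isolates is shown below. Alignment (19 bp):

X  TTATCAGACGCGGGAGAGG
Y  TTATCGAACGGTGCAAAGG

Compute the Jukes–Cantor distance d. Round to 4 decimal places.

The sequences differ at 6 of 19 sites (6, 7, 11, 12, 14, 16), so p = 6/19 ≈ 0.315789.
d = −(3/4) ln(1 − 4p/3) = −0.75 ln(1 − 0.421052) = −0.75 ln(0.578948)
  = −0.75 × (-0.546543) = 0.409907 substitutions/site.

0.4099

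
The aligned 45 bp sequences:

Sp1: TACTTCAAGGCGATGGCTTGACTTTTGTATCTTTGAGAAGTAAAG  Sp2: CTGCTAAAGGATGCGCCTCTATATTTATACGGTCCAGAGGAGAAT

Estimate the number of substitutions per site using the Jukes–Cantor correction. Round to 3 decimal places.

0.931

The sequences differ at 24 of 45 sites, so p = 24/45 ≈ 0.533333.
d = −(3/4) ln(1 − 4p/3) = −0.75 ln(1 − 0.711111) = −0.75 ln(0.288889)
  = −0.75 × (-1.241713) = 0.931285 substitutions/site.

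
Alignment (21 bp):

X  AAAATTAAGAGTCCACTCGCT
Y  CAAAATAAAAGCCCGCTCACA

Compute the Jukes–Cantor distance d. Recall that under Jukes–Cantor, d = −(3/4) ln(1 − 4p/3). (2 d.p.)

The sequences differ at 7 of 21 sites (1, 5, 9, 12, 15, 19, 21), so p = 7/21 ≈ 0.333333.
d = −(3/4) ln(1 − 4p/3) = −0.75 ln(1 − 0.444444) = −0.75 ln(0.555556)
  = −0.75 × (-0.587786) = 0.440840 substitutions/site.

0.44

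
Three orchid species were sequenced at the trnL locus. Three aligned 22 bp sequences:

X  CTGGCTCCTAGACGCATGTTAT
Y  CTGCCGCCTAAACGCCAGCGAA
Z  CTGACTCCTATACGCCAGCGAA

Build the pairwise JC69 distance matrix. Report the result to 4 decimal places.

d(X,Y) = 0.4975, d(X,Z) = 0.4141, d(Y,Z) = 0.1505

X–Y: 8/22 sites differ → p ≈ 0.363636, d = −0.75 ln(1 − 0.484848) = 0.497470 ≈ 0.4975.
X–Z: 7/22 sites differ → p ≈ 0.318182, d = −0.75 ln(1 − 0.424243) = 0.414052 ≈ 0.4141.
Y–Z: 3/22 sites differ → p ≈ 0.136364, d = −0.75 ln(1 − 0.181819) = 0.150504 ≈ 0.1505.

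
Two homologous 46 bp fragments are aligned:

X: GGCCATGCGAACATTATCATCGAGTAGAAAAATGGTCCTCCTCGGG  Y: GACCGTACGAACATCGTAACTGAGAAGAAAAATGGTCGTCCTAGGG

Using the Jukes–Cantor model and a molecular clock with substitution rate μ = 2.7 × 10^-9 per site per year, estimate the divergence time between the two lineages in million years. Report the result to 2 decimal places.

The sequences differ at 11 of 46 sites, so p = 11/46 ≈ 0.23913.
d = −(3/4) ln(1 − 4p/3) = −0.75 ln(1 − 0.31884) = −0.75 ln(0.68116)
  = −0.75 × (-0.383958) = 0.287969 substitutions/site.
Under a molecular clock d = 2μt, so t = d/(2μ) = 0.287969 / (2 × 2.7 × 10^-9) = 53.33 million years.

53.33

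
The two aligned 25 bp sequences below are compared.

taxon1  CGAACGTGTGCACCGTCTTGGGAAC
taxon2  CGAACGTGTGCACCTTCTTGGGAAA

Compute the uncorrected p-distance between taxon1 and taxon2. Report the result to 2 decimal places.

The sequences differ at 2 of 25 positions (sites 15, 25).
p = 2/25 = 0.08.

0.08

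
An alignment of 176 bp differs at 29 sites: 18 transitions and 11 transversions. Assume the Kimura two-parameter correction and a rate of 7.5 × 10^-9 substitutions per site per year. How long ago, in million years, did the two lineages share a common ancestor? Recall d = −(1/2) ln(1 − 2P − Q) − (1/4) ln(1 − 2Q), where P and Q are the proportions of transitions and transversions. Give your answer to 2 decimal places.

P = 18/176 ≈ 0.102273 and Q = 11/176 = 0.0625.
Under the Kimura two-parameter model, d = −½ ln(1 − 2P − Q) − ¼ ln(1 − 2Q).
1 − 2P − Q = 0.732954, giving −½ ln(0.732954) = 0.155336.
1 − 2Q = 0.875, giving −¼ ln(0.875) = 0.033383.
d = 0.155336 + 0.033383 = 0.188719.
Under a molecular clock d = 2μt, so t = d/(2μ) = 0.188719 / (2 × 7.5 × 10^-9) = 12.58 million years.

12.58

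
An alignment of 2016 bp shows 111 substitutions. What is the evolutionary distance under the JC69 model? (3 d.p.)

0.057

p = 111/2016 ≈ 0.05506.
d = −(3/4) ln(1 − 4p/3) = −0.75 ln(1 − 0.073413) = −0.75 ln(0.926587)
  = −0.75 × (-0.076247) = 0.057185 substitutions/site.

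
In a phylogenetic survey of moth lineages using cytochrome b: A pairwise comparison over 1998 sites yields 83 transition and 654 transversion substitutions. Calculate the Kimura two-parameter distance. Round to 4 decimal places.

0.5300

P = 83/1998 ≈ 0.041542 and Q = 654/1998 ≈ 0.327327.
Under the Kimura two-parameter model, d = −½ ln(1 − 2P − Q) − ¼ ln(1 − 2Q).
1 − 2P − Q = 0.589589, giving −½ ln(0.589589) = 0.264165.
1 − 2Q = 0.345346, giving −¼ ln(0.345346) = 0.265802.
d = 0.264165 + 0.265802 = 0.529967.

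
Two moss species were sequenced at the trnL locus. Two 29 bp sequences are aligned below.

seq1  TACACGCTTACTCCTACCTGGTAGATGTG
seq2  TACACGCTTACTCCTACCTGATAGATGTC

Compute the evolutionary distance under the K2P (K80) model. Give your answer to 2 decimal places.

Of 29 sites, 1 differences are transitions and 1 are transversions, so P = 1/29 ≈ 0.034483 and Q = 1/29 ≈ 0.034483.
Under the Kimura two-parameter model, d = −½ ln(1 − 2P − Q) − ¼ ln(1 − 2Q).
1 − 2P − Q = 0.896551, giving −½ ln(0.896551) = 0.054600.
1 − 2Q = 0.931034, giving −¼ ln(0.931034) = 0.017865.
d = 0.054600 + 0.017865 = 0.072465.

0.07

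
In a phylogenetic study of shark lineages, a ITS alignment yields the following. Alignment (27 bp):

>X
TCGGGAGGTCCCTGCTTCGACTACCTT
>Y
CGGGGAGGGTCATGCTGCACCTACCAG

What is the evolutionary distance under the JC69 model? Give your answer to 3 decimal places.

The sequences differ at 10 of 27 sites (1, 2, 9, 10, 12, 17, 19, 20, 26, 27), so p = 10/27 ≈ 0.37037.
d = −(3/4) ln(1 − 4p/3) = −0.75 ln(1 − 0.493827) = −0.75 ln(0.506173)
  = −0.75 × (-0.680877) = 0.510658 substitutions/site.

0.511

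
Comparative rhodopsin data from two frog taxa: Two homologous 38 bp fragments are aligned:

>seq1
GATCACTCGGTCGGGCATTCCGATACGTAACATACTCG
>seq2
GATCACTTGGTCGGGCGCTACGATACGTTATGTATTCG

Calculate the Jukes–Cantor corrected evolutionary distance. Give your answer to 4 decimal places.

The sequences differ at 8 of 38 sites (8, 17, 18, 20, 29, 31, 32, 35), so p = 8/38 ≈ 0.210526.
d = −(3/4) ln(1 − 4p/3) = −0.75 ln(1 − 0.280701) = −0.75 ln(0.719299)
  = −0.75 × (-0.329478) = 0.247109 substitutions/site.

0.2471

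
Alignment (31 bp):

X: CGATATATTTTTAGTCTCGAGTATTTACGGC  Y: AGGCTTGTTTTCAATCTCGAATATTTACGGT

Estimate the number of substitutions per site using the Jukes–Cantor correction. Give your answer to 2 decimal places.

0.37

The sequences differ at 9 of 31 sites (1, 3, 4, 5, 7, 12, 14, 21, 31), so p = 9/31 ≈ 0.290323.
d = −(3/4) ln(1 − 4p/3) = −0.75 ln(1 − 0.387097) = −0.75 ln(0.612903)
  = −0.75 × (-0.489549) = 0.367162 substitutions/site.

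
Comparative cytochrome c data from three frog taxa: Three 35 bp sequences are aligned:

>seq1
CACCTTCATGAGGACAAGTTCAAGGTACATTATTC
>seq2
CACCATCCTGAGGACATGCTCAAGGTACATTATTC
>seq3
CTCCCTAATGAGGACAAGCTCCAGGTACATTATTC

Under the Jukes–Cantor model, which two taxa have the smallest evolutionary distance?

seq1–seq2: 4/35 differ, p = 0.114, d = 0.124.
seq1–seq3: 5/35 differ, p = 0.143, d = 0.158.
seq2–seq3: 6/35 differ, p = 0.171, d = 0.195.
The smallest distance is between seq1 and seq2.

seq1 and seq2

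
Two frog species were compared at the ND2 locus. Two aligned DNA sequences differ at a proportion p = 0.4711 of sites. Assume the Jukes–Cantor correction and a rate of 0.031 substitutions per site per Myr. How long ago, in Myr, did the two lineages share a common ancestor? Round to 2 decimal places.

11.97

d = −(3/4) ln(1 − 4p/3) = −0.75 ln(1 − 0.628133) = −0.75 ln(0.371867)
  = −0.75 × (-0.989219) = 0.741914 substitutions/site.
Under a molecular clock d = 2μt, so t = d/(2μ) = 0.741914 / (2 × 0.031) = 11.97 Myr.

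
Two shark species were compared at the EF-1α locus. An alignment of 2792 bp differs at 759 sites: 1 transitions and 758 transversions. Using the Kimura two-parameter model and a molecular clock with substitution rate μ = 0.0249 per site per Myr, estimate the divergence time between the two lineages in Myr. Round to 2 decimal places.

7.12

P = 1/2792 ≈ 0.000358 and Q = 758/2792 ≈ 0.27149.
Under the Kimura two-parameter model, d = −½ ln(1 − 2P − Q) − ¼ ln(1 − 2Q).
1 − 2P − Q = 0.727794, giving −½ ln(0.727794) = 0.158869.
1 − 2Q = 0.45702, giving −¼ ln(0.45702) = 0.195757.
d = 0.158869 + 0.195757 = 0.354626.
Under a molecular clock d = 2μt, so t = d/(2μ) = 0.354626 / (2 × 0.0249) = 7.12 Myr.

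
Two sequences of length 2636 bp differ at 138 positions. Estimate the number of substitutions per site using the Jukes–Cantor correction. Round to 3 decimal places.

0.054

p = 138/2636 ≈ 0.052352.
d = −(3/4) ln(1 − 4p/3) = −0.75 ln(1 − 0.069803) = −0.75 ln(0.930197)
  = −0.75 × (-0.072359) = 0.054269 substitutions/site.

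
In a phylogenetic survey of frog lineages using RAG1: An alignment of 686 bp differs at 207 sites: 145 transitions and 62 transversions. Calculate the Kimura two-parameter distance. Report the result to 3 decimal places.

0.410

P = 145/686 ≈ 0.21137 and Q = 62/686 ≈ 0.090379.
Under the Kimura two-parameter model, d = −½ ln(1 − 2P − Q) − ¼ ln(1 − 2Q).
1 − 2P − Q = 0.486881, giving −½ ln(0.486881) = 0.359868.
1 − 2Q = 0.819242, giving −¼ ln(0.819242) = 0.049844.
d = 0.359868 + 0.049844 = 0.409712.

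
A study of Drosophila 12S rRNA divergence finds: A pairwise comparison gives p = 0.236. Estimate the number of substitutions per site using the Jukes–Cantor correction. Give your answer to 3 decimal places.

0.283

d = −(3/4) ln(1 − 4p/3) = −0.75 ln(1 − 0.314667) = −0.75 ln(0.685333)
  = −0.75 × (-0.377850) = 0.283388 substitutions/site.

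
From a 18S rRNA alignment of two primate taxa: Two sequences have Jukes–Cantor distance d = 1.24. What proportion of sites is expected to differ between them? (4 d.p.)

p = (3/4)(1 − e^(−4d/3)) = 0.75 × (1 − e^(-1.653333)) = 0.75 × (1 − 0.191411) = 0.606442.

0.6064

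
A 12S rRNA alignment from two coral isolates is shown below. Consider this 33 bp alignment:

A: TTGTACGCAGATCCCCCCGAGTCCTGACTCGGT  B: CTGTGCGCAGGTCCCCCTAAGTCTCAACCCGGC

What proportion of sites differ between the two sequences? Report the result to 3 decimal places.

0.303

The sequences differ at 10 of 33 positions (sites 1, 5, 11, 18, 19, 24, 25, 26, 29, 33).
p = 10/33 = 0.303030… ≈ 0.303 (to 3 d.p.).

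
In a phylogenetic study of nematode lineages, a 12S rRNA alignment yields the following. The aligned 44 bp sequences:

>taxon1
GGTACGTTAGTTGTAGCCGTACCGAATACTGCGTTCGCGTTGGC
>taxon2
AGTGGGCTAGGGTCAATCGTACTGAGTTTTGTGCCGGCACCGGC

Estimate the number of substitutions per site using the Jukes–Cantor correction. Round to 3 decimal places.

The sequences differ at 21 of 44 sites, so p = 21/44 ≈ 0.477273.
d = −(3/4) ln(1 − 4p/3) = −0.75 ln(1 − 0.636364) = −0.75 ln(0.363636)
  = −0.75 × (-1.011602) = 0.758702 substitutions/site.

0.759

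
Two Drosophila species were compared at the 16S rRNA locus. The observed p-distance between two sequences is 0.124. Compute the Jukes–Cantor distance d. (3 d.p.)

d = −(3/4) ln(1 − 4p/3) = −0.75 ln(1 − 0.165333) = −0.75 ln(0.834667)
  = −0.75 × (-0.180722) = 0.135542 substitutions/site.

0.136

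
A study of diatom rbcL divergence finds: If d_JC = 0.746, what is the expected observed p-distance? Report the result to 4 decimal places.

0.4726

p = (3/4)(1 − e^(−4d/3)) = 0.75 × (1 − e^(-0.994667)) = 0.75 × (1 − 0.369847) = 0.472615.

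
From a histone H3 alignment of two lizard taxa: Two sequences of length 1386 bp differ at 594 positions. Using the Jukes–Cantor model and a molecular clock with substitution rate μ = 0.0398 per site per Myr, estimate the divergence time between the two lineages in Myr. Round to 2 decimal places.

7.98

p = 594/1386 ≈ 0.428571.
d = −(3/4) ln(1 − 4p/3) = −0.75 ln(1 − 0.571428) = −0.75 ln(0.428572)
  = −0.75 × (-0.847297) = 0.635473 substitutions/site.
Under a molecular clock d = 2μt, so t = d/(2μ) = 0.635473 / (2 × 0.0398) = 7.98 Myr.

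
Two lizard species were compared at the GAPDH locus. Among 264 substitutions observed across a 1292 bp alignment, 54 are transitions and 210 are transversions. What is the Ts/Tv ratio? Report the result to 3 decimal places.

R = 54/210 = 0.257142… ≈ 0.257 (to 3 d.p.).

0.257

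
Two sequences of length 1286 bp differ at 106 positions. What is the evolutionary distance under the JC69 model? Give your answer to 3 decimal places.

p = 106/1286 ≈ 0.082426.
d = −(3/4) ln(1 − 4p/3) = −0.75 ln(1 − 0.109901) = −0.75 ln(0.890099)
  = −0.75 × (-0.116423) = 0.087317 substitutions/site.

0.087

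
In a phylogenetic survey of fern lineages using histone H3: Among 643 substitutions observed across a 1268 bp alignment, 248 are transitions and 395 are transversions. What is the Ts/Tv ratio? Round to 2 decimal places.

R = 248/395 = 0.627848… ≈ 0.63 (to 2 d.p.).

0.63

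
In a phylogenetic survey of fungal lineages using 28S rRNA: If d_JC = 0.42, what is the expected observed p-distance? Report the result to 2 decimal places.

0.32

p = (3/4)(1 − e^(−4d/3)) = 0.75 × (1 − e^(-0.56)) = 0.75 × (1 − 0.571209) = 0.321593.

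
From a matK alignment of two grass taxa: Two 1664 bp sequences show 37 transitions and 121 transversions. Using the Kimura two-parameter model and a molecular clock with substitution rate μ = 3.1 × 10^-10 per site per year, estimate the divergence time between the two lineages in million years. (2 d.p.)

163.89

P = 37/1664 ≈ 0.022236 and Q = 121/1664 ≈ 0.072716.
Under the Kimura two-parameter model, d = −½ ln(1 − 2P − Q) − ¼ ln(1 − 2Q).
1 − 2P − Q = 0.882812, giving −½ ln(0.882812) = 0.062322.
1 − 2Q = 0.854568, giving −¼ ln(0.854568) = 0.039290.
d = 0.062322 + 0.039290 = 0.101612.
Under a molecular clock d = 2μt, so t = d/(2μ) = 0.101612 / (2 × 3.1 × 10^-10) = 163.89 million years.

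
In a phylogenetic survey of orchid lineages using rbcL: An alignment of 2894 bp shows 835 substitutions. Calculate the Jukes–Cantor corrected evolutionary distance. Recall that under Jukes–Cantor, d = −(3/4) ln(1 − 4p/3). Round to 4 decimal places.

p = 835/2894 ≈ 0.288528.
d = −(3/4) ln(1 − 4p/3) = −0.75 ln(1 − 0.384704) = −0.75 ln(0.615296)
  = −0.75 × (-0.485652) = 0.364239 substitutions/site.

0.3642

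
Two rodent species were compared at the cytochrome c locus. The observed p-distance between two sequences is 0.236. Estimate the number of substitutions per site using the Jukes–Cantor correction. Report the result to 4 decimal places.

0.2834

d = −(3/4) ln(1 − 4p/3) = −0.75 ln(1 − 0.314667) = −0.75 ln(0.685333)
  = −0.75 × (-0.377850) = 0.283388 substitutions/site.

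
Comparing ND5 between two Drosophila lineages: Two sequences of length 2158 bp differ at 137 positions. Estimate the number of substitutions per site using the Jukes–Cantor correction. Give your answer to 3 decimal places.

0.066

p = 137/2158 ≈ 0.063485.
d = −(3/4) ln(1 − 4p/3) = −0.75 ln(1 − 0.084647) = −0.75 ln(0.915353)
  = −0.75 × (-0.088445) = 0.066334 substitutions/site.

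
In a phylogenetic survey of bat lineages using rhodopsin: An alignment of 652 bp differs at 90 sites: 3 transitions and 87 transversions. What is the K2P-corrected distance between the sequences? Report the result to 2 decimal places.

0.15

P = 3/652 ≈ 0.004601 and Q = 87/652 ≈ 0.133436.
Under the Kimura two-parameter model, d = −½ ln(1 − 2P − Q) − ¼ ln(1 − 2Q).
1 − 2P − Q = 0.857362, giving −½ ln(0.857362) = 0.076948.
1 − 2Q = 0.733128, giving −¼ ln(0.733128) = 0.077609.
d = 0.076948 + 0.077609 = 0.154557.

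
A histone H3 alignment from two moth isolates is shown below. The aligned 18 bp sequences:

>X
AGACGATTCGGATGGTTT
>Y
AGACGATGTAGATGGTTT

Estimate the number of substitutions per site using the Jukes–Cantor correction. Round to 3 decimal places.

The sequences differ at 3 of 18 sites (8, 9, 10), so p = 3/18 ≈ 0.166667.
d = −(3/4) ln(1 − 4p/3) = −0.75 ln(1 − 0.222223) = −0.75 ln(0.777777)
  = −0.75 × (-0.251315) = 0.188486 substitutions/site.

0.188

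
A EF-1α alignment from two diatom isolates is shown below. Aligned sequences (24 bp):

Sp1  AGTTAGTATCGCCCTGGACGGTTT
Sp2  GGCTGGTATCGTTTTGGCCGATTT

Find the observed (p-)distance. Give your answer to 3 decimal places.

The sequences differ at 8 of 24 positions (sites 1, 3, 5, 12, 13, 14, 18, 21).
p = 8/24 = 0.333333… ≈ 0.333 (to 3 d.p.).

0.333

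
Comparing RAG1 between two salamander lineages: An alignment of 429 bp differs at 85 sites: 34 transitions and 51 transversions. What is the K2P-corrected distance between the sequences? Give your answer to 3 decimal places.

P = 34/429 ≈ 0.079254 and Q = 51/429 ≈ 0.118881.
Under the Kimura two-parameter model, d = −½ ln(1 − 2P − Q) − ¼ ln(1 − 2Q).
1 − 2P − Q = 0.722611, giving −½ ln(0.722611) = 0.162442.
1 − 2Q = 0.762238, giving −¼ ln(0.762238) = 0.067874.
d = 0.162442 + 0.067874 = 0.230316.

0.230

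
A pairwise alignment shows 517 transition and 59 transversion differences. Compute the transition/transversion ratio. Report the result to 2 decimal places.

R = 517/59 = 8.762711… ≈ 8.76 (to 2 d.p.).

8.76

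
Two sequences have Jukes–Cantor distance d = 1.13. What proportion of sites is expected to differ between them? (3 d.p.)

0.584

p = (3/4)(1 − e^(−4d/3)) = 0.75 × (1 − e^(-1.506667)) = 0.75 × (1 − 0.221647) = 0.583765.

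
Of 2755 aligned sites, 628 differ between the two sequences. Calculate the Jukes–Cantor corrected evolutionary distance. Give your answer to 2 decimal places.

0.27

p = 628/2755 ≈ 0.227949.
d = −(3/4) ln(1 − 4p/3) = −0.75 ln(1 − 0.303932) = −0.75 ln(0.696068)
  = −0.75 × (-0.362308) = 0.271731 substitutions/site.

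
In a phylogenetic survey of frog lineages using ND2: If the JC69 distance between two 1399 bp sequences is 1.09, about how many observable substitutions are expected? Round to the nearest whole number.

Invert JC69: p = (3/4)(1 − e^(−4d/3)) = 0.75 × (1 − e^(-1.453333)) = 0.75 × (1 − 0.233790) = 0.574658.
Expected differing sites = pL ≈ 0.574658 × 1399 = 803.946542 ≈ 804.

804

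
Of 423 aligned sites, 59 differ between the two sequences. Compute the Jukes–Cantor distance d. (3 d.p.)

p = 59/423 ≈ 0.13948.
d = −(3/4) ln(1 − 4p/3) = −0.75 ln(1 − 0.185973) = −0.75 ln(0.814027)
  = −0.75 × (-0.205762) = 0.154322 substitutions/site.

0.154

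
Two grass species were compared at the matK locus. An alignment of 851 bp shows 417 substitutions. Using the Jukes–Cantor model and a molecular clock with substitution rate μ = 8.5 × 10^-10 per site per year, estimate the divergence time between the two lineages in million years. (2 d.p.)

p = 417/851 ≈ 0.490012.
d = −(3/4) ln(1 − 4p/3) = −0.75 ln(1 − 0.653349) = −0.75 ln(0.346651)
  = −0.75 × (-1.059437) = 0.794578 substitutions/site.
Under a molecular clock d = 2μt, so t = d/(2μ) = 0.794578 / (2 × 8.5 × 10^-10) = 467.40 million years.

467.40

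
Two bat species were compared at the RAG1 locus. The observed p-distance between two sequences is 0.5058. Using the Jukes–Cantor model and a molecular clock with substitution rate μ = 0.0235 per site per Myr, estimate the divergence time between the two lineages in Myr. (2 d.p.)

d = −(3/4) ln(1 − 4p/3) = −0.75 ln(1 − 0.6744) = −0.75 ln(0.3256)
  = −0.75 × (-1.122086) = 0.841565 substitutions/site.
Under a molecular clock d = 2μt, so t = d/(2μ) = 0.841565 / (2 × 0.0235) = 17.91 Myr.

17.91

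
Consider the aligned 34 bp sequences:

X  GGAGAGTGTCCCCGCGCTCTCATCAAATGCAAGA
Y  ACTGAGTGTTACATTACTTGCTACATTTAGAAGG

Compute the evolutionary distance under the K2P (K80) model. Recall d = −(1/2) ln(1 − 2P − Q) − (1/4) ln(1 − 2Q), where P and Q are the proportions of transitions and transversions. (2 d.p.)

0.92

Of 34 sites, 7 differences are transitions and 11 are transversions, so P = 7/34 ≈ 0.205882 and Q = 11/34 ≈ 0.323529.
Under the Kimura two-parameter model, d = −½ ln(1 − 2P − Q) − ¼ ln(1 − 2Q).
1 − 2P − Q = 0.264707, giving −½ ln(0.264707) = 0.664566.
1 − 2Q = 0.352942, giving −¼ ln(0.352942) = 0.260363.
d = 0.664566 + 0.260363 = 0.924929.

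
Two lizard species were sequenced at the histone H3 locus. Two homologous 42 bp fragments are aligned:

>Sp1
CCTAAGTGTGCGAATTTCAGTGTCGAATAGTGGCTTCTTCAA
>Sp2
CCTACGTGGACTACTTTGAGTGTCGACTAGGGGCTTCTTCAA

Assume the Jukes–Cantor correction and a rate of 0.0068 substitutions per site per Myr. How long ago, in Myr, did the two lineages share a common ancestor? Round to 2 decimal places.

16.16

The sequences differ at 8 of 42 sites (5, 9, 10, 12, 14, 18, 27, 31), so p = 8/42 ≈ 0.190476.
d = −(3/4) ln(1 − 4p/3) = −0.75 ln(1 − 0.253968) = −0.75 ln(0.746032)
  = −0.75 × (-0.292987) = 0.219740 substitutions/site.
Under a molecular clock d = 2μt, so t = d/(2μ) = 0.219740 / (2 × 0.0068) = 16.16 Myr.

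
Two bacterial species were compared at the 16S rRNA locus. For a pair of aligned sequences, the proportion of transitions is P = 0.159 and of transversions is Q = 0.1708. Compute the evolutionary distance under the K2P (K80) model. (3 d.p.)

0.440

Under the Kimura two-parameter model, d = −½ ln(1 − 2P − Q) − ¼ ln(1 − 2Q).
1 − 2P − Q = 0.5112, giving −½ ln(0.5112) = 0.335497.
1 − 2Q = 0.6584, giving −¼ ln(0.6584) = 0.104486.
d = 0.335497 + 0.104486 = 0.439983.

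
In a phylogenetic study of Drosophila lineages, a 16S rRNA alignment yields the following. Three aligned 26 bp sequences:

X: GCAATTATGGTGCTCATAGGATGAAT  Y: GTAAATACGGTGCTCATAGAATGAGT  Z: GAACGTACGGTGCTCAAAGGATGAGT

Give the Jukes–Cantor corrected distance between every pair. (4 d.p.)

X–Y: 5/26 sites differ → p ≈ 0.192308, d = −0.75 ln(1 − 0.256411) = 0.222200 ≈ 0.2222.
X–Z: 6/26 sites differ → p ≈ 0.230769, d = −0.75 ln(1 − 0.307692) = 0.275793 ≈ 0.2758.
Y–Z: 5/26 sites differ → p ≈ 0.192308, d = −0.75 ln(1 − 0.256411) = 0.222200 ≈ 0.2222.

d(X,Y) = 0.2222, d(X,Z) = 0.2758, d(Y,Z) = 0.2222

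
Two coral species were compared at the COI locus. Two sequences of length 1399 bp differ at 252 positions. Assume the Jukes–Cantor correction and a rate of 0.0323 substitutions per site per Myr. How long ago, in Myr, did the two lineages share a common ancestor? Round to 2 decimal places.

3.19

p = 252/1399 ≈ 0.180129.
d = −(3/4) ln(1 − 4p/3) = −0.75 ln(1 − 0.240172) = −0.75 ln(0.759828)
  = −0.75 × (-0.274663) = 0.205997 substitutions/site.
Under a molecular clock d = 2μt, so t = d/(2μ) = 0.205997 / (2 × 0.0323) = 3.19 Myr.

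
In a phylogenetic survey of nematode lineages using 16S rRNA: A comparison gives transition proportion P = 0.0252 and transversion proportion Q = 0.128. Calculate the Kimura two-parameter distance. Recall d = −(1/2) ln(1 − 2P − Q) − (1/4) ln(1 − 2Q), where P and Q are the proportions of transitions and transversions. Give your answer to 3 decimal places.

Under the Kimura two-parameter model, d = −½ ln(1 − 2P − Q) − ¼ ln(1 − 2Q).
1 − 2P − Q = 0.8216, giving −½ ln(0.8216) = 0.098251.
1 − 2Q = 0.744, giving −¼ ln(0.744) = 0.073929.
d = 0.098251 + 0.073929 = 0.172180.

0.172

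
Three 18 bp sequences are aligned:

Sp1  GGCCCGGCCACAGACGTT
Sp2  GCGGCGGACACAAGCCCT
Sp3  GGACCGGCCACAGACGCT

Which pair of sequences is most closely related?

Sp1–Sp2: 8/18 differ, p = 0.444, d = 0.673.
Sp1–Sp3: 2/18 differ, p = 0.111, d = 0.120.
Sp2–Sp3: 7/18 differ, p = 0.389, d = 0.548.
The smallest distance is between Sp1 and Sp3.

Sp1 and Sp3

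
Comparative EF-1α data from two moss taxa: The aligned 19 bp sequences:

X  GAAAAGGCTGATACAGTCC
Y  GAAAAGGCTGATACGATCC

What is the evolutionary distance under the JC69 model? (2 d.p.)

0.11

The sequences differ at 2 of 19 sites (15, 16), so p = 2/19 ≈ 0.105263.
d = −(3/4) ln(1 − 4p/3) = −0.75 ln(1 − 0.140351) = −0.75 ln(0.859649)
  = −0.75 × (-0.151231) = 0.113423 substitutions/site.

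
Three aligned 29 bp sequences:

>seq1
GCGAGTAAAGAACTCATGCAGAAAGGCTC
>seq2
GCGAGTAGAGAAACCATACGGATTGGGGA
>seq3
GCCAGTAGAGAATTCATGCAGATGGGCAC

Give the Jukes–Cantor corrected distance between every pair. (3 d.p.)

seq1–seq2: 10/29 sites differ → p ≈ 0.344828, d = −0.75 ln(1 − 0.459771) = 0.461822 ≈ 0.462.
seq1–seq3: 6/29 sites differ → p ≈ 0.206897, d = −0.75 ln(1 − 0.275863) = 0.242081 ≈ 0.242.
seq2–seq3: 9/29 sites differ → p ≈ 0.310345, d = −0.75 ln(1 − 0.413793) = 0.400562 ≈ 0.401.

d(seq1,seq2) = 0.462, d(seq1,seq3) = 0.242, d(seq2,seq3) = 0.401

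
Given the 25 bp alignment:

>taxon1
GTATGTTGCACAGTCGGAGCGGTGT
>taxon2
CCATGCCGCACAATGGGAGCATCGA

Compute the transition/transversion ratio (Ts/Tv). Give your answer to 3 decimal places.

1.500

Transitions are A↔G and C↔T; transversions are all other mismatches.
Transitions: 6. Transversions: 4.
R = 6/4 = 1.500.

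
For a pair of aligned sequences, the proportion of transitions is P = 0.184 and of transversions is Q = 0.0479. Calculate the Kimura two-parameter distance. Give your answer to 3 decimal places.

Under the Kimura two-parameter model, d = −½ ln(1 − 2P − Q) − ¼ ln(1 − 2Q).
1 − 2P − Q = 0.5841, giving −½ ln(0.5841) = 0.268842.
1 − 2Q = 0.9042, giving −¼ ln(0.9042) = 0.025176.
d = 0.268842 + 0.025176 = 0.294018.

0.294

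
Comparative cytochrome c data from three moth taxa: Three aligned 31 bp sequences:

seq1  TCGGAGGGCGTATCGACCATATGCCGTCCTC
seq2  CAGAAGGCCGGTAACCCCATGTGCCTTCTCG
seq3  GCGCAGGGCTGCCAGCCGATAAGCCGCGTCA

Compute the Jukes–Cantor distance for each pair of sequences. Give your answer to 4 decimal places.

seq1–seq2: 15/31 sites differ → p ≈ 0.483871, d = −0.75 ln(1 − 0.645161) = 0.777068 ≈ 0.7771.
seq1–seq3: 15/31 sites differ → p ≈ 0.483871, d = −0.75 ln(1 − 0.645161) = 0.777068 ≈ 0.7771.
seq2–seq3: 15/31 sites differ → p ≈ 0.483871, d = −0.75 ln(1 − 0.645161) = 0.777068 ≈ 0.7771.

d(seq1,seq2) = 0.7771, d(seq1,seq3) = 0.7771, d(seq2,seq3) = 0.7771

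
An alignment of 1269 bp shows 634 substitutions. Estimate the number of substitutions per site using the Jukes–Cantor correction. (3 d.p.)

p = 634/1269 ≈ 0.499606.
d = −(3/4) ln(1 − 4p/3) = −0.75 ln(1 − 0.666141) = −0.75 ln(0.333859)
  = −0.75 × (-1.097037) = 0.822778 substitutions/site.

0.823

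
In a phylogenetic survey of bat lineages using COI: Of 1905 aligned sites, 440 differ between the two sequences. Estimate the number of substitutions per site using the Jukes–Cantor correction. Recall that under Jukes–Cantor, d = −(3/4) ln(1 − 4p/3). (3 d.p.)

0.276

p = 440/1905 ≈ 0.230971.
d = −(3/4) ln(1 − 4p/3) = −0.75 ln(1 − 0.307961) = −0.75 ln(0.692039)
  = −0.75 × (-0.368113) = 0.276085 substitutions/site.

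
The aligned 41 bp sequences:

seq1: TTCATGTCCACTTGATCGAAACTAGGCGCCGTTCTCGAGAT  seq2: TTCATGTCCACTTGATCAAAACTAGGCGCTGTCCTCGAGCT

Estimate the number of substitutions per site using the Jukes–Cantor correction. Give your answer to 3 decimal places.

The sequences differ at 4 of 41 sites (18, 30, 33, 40), so p = 4/41 ≈ 0.097561.
d = −(3/4) ln(1 − 4p/3) = −0.75 ln(1 − 0.130081) = −0.75 ln(0.869919)
  = −0.75 × (-0.139355) = 0.104516 substitutions/site.

0.105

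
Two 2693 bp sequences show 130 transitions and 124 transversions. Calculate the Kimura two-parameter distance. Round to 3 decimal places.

P = 130/2693 ≈ 0.048273 and Q = 124/2693 ≈ 0.046045.
Under the Kimura two-parameter model, d = −½ ln(1 − 2P − Q) − ¼ ln(1 − 2Q).
1 − 2P − Q = 0.857409, giving −½ ln(0.857409) = 0.076920.
1 − 2Q = 0.90791, giving −¼ ln(0.90791) = 0.024153.
d = 0.076920 + 0.024153 = 0.101073.

0.101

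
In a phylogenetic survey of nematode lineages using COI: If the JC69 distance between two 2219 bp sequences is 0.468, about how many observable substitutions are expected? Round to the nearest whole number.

773

Invert JC69: p = (3/4)(1 − e^(−4d/3)) = 0.75 × (1 − e^(-0.624)) = 0.75 × (1 − 0.535797) = 0.348152.
Expected differing sites = pL ≈ 0.348152 × 2219 = 772.549288 ≈ 773.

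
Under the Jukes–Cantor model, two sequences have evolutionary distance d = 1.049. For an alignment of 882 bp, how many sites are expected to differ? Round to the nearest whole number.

498

Invert JC69: p = (3/4)(1 − e^(−4d/3)) = 0.75 × (1 − e^(-1.398667)) = 0.75 × (1 − 0.246926) = 0.564806.
Expected differing sites = pL ≈ 0.564806 × 882 = 498.158892 ≈ 498.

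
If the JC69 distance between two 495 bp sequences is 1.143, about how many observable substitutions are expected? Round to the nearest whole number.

Invert JC69: p = (3/4)(1 − e^(−4d/3)) = 0.75 × (1 − e^(-1.524)) = 0.75 × (1 − 0.217839) = 0.586621.
Expected differing sites = pL ≈ 0.586621 × 495 = 290.377395 ≈ 290.

290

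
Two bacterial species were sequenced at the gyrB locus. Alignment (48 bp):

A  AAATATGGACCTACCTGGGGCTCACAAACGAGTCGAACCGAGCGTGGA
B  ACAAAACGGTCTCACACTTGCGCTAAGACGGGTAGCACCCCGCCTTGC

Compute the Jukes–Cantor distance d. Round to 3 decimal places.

0.824

The sequences differ at 24 of 48 sites, so p = 24/48 = 0.5.
d = −(3/4) ln(1 − 4p/3) = −0.75 ln(1 − 0.666667) = −0.75 ln(0.333333)
  = −0.75 × (-1.098613) = 0.823960 substitutions/site.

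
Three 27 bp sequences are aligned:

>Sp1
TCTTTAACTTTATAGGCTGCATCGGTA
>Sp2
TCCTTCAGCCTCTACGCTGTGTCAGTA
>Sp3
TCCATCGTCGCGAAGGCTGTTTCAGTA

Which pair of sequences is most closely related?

Sp1–Sp2: 10/27 differ, p = 0.370, d = 0.511.
Sp1–Sp3: 13/27 differ, p = 0.481, d = 0.770.
Sp2–Sp3: 9/27 differ, p = 0.333, d = 0.441.
The smallest distance is between Sp2 and Sp3.

Sp2 and Sp3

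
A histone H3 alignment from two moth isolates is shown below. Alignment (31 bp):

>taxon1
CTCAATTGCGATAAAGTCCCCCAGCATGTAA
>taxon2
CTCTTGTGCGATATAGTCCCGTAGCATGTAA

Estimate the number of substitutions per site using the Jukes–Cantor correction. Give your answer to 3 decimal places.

The sequences differ at 6 of 31 sites (4, 5, 6, 14, 21, 22), so p = 6/31 ≈ 0.193548.
d = −(3/4) ln(1 − 4p/3) = −0.75 ln(1 − 0.258064) = −0.75 ln(0.741936)
  = −0.75 × (-0.298492) = 0.223869 substitutions/site.

0.224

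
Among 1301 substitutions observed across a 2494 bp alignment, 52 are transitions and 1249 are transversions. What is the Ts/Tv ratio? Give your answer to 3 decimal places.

0.042

R = 52/1249 = 0.041633… ≈ 0.042 (to 3 d.p.).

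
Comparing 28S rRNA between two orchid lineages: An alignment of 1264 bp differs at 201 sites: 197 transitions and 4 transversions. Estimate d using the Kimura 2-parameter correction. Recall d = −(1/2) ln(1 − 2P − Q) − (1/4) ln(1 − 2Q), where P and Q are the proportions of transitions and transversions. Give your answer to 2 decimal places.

0.19

P = 197/1264 ≈ 0.155854 and Q = 4/1264 ≈ 0.003165.
Under the Kimura two-parameter model, d = −½ ln(1 − 2P − Q) − ¼ ln(1 − 2Q).
1 − 2P − Q = 0.685127, giving −½ ln(0.685127) = 0.189076.
1 − 2Q = 0.99367, giving −¼ ln(0.99367) = 0.001588.
d = 0.189076 + 0.001588 = 0.190664.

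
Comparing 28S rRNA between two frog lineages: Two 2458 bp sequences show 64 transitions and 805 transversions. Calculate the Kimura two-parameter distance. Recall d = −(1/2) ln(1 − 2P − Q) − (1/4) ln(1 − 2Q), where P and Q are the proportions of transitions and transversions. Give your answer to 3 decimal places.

P = 64/2458 ≈ 0.026037 and Q = 805/2458 ≈ 0.327502.
Under the Kimura two-parameter model, d = −½ ln(1 − 2P − Q) − ¼ ln(1 − 2Q).
1 − 2P − Q = 0.620424, giving −½ ln(0.620424) = 0.238676.
1 − 2Q = 0.344996, giving −¼ ln(0.344996) = 0.266056.
d = 0.238676 + 0.266056 = 0.504732.

0.505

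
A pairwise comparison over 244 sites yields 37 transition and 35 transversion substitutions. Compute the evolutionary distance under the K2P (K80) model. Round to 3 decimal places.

P = 37/244 ≈ 0.151639 and Q = 35/244 ≈ 0.143443.
Under the Kimura two-parameter model, d = −½ ln(1 − 2P − Q) − ¼ ln(1 − 2Q).
1 − 2P − Q = 0.553279, giving −½ ln(0.553279) = 0.295946.
1 − 2Q = 0.713114, giving −¼ ln(0.713114) = 0.084528.
d = 0.295946 + 0.084528 = 0.380474.

0.380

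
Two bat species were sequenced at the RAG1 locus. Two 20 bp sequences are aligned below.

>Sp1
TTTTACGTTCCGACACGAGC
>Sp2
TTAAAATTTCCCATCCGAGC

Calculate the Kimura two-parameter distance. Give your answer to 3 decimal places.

0.484

Of 20 sites, 1 differences are transitions and 6 are transversions, so P = 1/20 = 0.05 and Q = 6/20 = 0.3.
Under the Kimura two-parameter model, d = −½ ln(1 − 2P − Q) − ¼ ln(1 − 2Q).
1 − 2P − Q = 0.6, giving −½ ln(0.6) = 0.255413.
1 − 2Q = 0.4, giving −¼ ln(0.4) = 0.229073.
d = 0.255413 + 0.229073 = 0.484486.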